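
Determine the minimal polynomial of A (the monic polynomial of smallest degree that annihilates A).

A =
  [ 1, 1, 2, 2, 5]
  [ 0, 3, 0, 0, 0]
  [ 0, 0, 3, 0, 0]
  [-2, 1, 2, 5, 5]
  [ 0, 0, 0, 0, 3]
x^2 - 6*x + 9

The characteristic polynomial is χ_A(x) = (x - 3)^5, so the eigenvalues are known. The minimal polynomial is
  m_A(x) = Π_λ (x − λ)^{k_λ}
where k_λ is the size of the *largest* Jordan block for λ (equivalently, the smallest k with (A − λI)^k v = 0 for every generalised eigenvector v of λ).

  λ = 3: largest Jordan block has size 2, contributing (x − 3)^2

So m_A(x) = (x - 3)^2 = x^2 - 6*x + 9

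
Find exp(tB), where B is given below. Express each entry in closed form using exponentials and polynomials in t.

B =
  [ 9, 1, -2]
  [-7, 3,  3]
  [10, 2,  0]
e^{tB} =
  [-t^2*exp(4*t) + 5*t*exp(4*t) + exp(4*t), t*exp(4*t), t^2*exp(4*t)/2 - 2*t*exp(4*t)]
  [t^2*exp(4*t) - 7*t*exp(4*t), -t*exp(4*t) + exp(4*t), -t^2*exp(4*t)/2 + 3*t*exp(4*t)]
  [-2*t^2*exp(4*t) + 10*t*exp(4*t), 2*t*exp(4*t), t^2*exp(4*t) - 4*t*exp(4*t) + exp(4*t)]

Strategy: write B = P · J · P⁻¹ where J is a Jordan canonical form, so e^{tB} = P · e^{tJ} · P⁻¹, and e^{tJ} can be computed block-by-block.

B has Jordan form
J =
  [4, 1, 0]
  [0, 4, 1]
  [0, 0, 4]
(up to reordering of blocks).

Per-block formulas:
  For a 3×3 Jordan block J_3(4): exp(t · J_3(4)) = e^(4t)·(I + t·N + (t^2/2)·N^2), where N is the 3×3 nilpotent shift.

After assembling e^{tJ} and conjugating by P, we get:

e^{tB} =
  [-t^2*exp(4*t) + 5*t*exp(4*t) + exp(4*t), t*exp(4*t), t^2*exp(4*t)/2 - 2*t*exp(4*t)]
  [t^2*exp(4*t) - 7*t*exp(4*t), -t*exp(4*t) + exp(4*t), -t^2*exp(4*t)/2 + 3*t*exp(4*t)]
  [-2*t^2*exp(4*t) + 10*t*exp(4*t), 2*t*exp(4*t), t^2*exp(4*t) - 4*t*exp(4*t) + exp(4*t)]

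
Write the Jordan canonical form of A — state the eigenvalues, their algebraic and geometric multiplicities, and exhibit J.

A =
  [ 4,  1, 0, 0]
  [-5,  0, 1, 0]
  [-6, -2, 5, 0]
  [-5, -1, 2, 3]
J_3(3) ⊕ J_1(3)

The characteristic polynomial is
  det(x·I − A) = x^4 - 12*x^3 + 54*x^2 - 108*x + 81 = (x - 3)^4

Eigenvalues and multiplicities (the geometric multiplicity of λ is n − rank(A − λI), which equals the number of Jordan blocks for λ):
  λ = 3: algebraic multiplicity = 4, geometric multiplicity = 2

Determining the block sizes for each eigenvalue:
  λ = 3: with am = 4 and gm = 2, the partition is not yet determined (e.g. several partitions of 4 into 2 parts exist). Let N = A − (3)·I. Computing rank(N^1) = 2, rank(N^2) = 1, rank(N^3) = 0; the number of blocks of size ≥ j is rank(N^{j−1}) − rank(N^j), giving [2, 1, 1]. So we have 1 block(s) of size 3, 1 block(s) of size 1 → block sizes [3, 1]

Assembling the blocks gives a Jordan form
J =
  [3, 1, 0, 0]
  [0, 3, 1, 0]
  [0, 0, 3, 0]
  [0, 0, 0, 3]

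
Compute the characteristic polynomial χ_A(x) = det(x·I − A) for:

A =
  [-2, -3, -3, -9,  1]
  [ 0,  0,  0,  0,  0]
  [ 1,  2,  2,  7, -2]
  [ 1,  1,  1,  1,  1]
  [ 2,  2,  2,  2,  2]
x^5 - 3*x^4 + 3*x^3 - x^2

Expanding det(x·I − A) (e.g. by cofactor expansion or by noting that A is similar to its Jordan form J, which has the same characteristic polynomial as A) gives
  χ_A(x) = x^5 - 3*x^4 + 3*x^3 - x^2
which factors as x^2*(x - 1)^3. The eigenvalues (with algebraic multiplicities) are λ = 0 with multiplicity 2, λ = 1 with multiplicity 3.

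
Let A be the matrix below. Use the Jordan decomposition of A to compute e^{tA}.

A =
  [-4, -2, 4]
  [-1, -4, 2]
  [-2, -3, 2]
e^{tA} =
  [-t^2*exp(-2*t) - 2*t*exp(-2*t) + exp(-2*t), -2*t^2*exp(-2*t) - 2*t*exp(-2*t), 2*t^2*exp(-2*t) + 4*t*exp(-2*t)]
  [-t*exp(-2*t), -2*t*exp(-2*t) + exp(-2*t), 2*t*exp(-2*t)]
  [-t^2*exp(-2*t)/2 - 2*t*exp(-2*t), -t^2*exp(-2*t) - 3*t*exp(-2*t), t^2*exp(-2*t) + 4*t*exp(-2*t) + exp(-2*t)]

Strategy: write A = P · J · P⁻¹ where J is a Jordan canonical form, so e^{tA} = P · e^{tJ} · P⁻¹, and e^{tJ} can be computed block-by-block.

A has Jordan form
J =
  [-2,  1,  0]
  [ 0, -2,  1]
  [ 0,  0, -2]
(up to reordering of blocks).

Per-block formulas:
  For a 3×3 Jordan block J_3(-2): exp(t · J_3(-2)) = e^(-2t)·(I + t·N + (t^2/2)·N^2), where N is the 3×3 nilpotent shift.

After assembling e^{tJ} and conjugating by P, we get:

e^{tA} =
  [-t^2*exp(-2*t) - 2*t*exp(-2*t) + exp(-2*t), -2*t^2*exp(-2*t) - 2*t*exp(-2*t), 2*t^2*exp(-2*t) + 4*t*exp(-2*t)]
  [-t*exp(-2*t), -2*t*exp(-2*t) + exp(-2*t), 2*t*exp(-2*t)]
  [-t^2*exp(-2*t)/2 - 2*t*exp(-2*t), -t^2*exp(-2*t) - 3*t*exp(-2*t), t^2*exp(-2*t) + 4*t*exp(-2*t) + exp(-2*t)]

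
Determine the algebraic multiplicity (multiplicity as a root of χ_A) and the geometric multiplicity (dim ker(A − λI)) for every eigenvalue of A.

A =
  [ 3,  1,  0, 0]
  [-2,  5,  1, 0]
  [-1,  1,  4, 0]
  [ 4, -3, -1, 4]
λ = 4: alg = 4, geom = 2

Step 1 — factor the characteristic polynomial to read off the algebraic multiplicities:
  χ_A(x) = (x - 4)^4

Step 2 — compute geometric multiplicities via the rank-nullity identity g(λ) = n − rank(A − λI):
  rank(A − (4)·I) = 2, so dim ker(A − (4)·I) = n − 2 = 2

Summary:
  λ = 4: algebraic multiplicity = 4, geometric multiplicity = 2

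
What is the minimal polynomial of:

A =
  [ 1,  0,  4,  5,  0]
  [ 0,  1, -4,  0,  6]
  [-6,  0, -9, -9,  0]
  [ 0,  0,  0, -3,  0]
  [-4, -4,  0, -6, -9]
x^3 + 11*x^2 + 39*x + 45

The characteristic polynomial is χ_A(x) = (x + 3)^3*(x + 5)^2, so the eigenvalues are known. The minimal polynomial is
  m_A(x) = Π_λ (x − λ)^{k_λ}
where k_λ is the size of the *largest* Jordan block for λ (equivalently, the smallest k with (A − λI)^k v = 0 for every generalised eigenvector v of λ).

  λ = -5: largest Jordan block has size 1, contributing (x + 5)
  λ = -3: largest Jordan block has size 2, contributing (x + 3)^2

So m_A(x) = (x + 3)^2*(x + 5) = x^3 + 11*x^2 + 39*x + 45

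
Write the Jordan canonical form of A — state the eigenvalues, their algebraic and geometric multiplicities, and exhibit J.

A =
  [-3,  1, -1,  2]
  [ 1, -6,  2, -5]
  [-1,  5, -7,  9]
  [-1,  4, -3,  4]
J_2(-3) ⊕ J_2(-3)

The characteristic polynomial is
  det(x·I − A) = x^4 + 12*x^3 + 54*x^2 + 108*x + 81 = (x + 3)^4

Eigenvalues and multiplicities (the geometric multiplicity of λ is n − rank(A − λI), which equals the number of Jordan blocks for λ):
  λ = -3: algebraic multiplicity = 4, geometric multiplicity = 2

Determining the block sizes for each eigenvalue:
  λ = -3: with am = 4 and gm = 2, the partition is not yet determined (e.g. several partitions of 4 into 2 parts exist). Let N = A − (-3)·I. Computing rank(N^1) = 2, rank(N^2) = 0; the number of blocks of size ≥ j is rank(N^{j−1}) − rank(N^j), giving [2, 2]. So we have 2 block(s) of size 2 → block sizes [2, 2]

Assembling the blocks gives a Jordan form
J =
  [-3,  1,  0,  0]
  [ 0, -3,  0,  0]
  [ 0,  0, -3,  1]
  [ 0,  0,  0, -3]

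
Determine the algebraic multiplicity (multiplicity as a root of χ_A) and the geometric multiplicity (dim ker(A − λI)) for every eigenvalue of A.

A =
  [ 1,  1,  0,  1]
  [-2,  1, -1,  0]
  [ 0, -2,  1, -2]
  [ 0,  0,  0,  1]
λ = 1: alg = 4, geom = 2

Step 1 — factor the characteristic polynomial to read off the algebraic multiplicities:
  χ_A(x) = (x - 1)^4

Step 2 — compute geometric multiplicities via the rank-nullity identity g(λ) = n − rank(A − λI):
  rank(A − (1)·I) = 2, so dim ker(A − (1)·I) = n − 2 = 2

Summary:
  λ = 1: algebraic multiplicity = 4, geometric multiplicity = 2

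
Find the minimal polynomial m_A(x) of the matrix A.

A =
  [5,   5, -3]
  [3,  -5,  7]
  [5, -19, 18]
x^3 - 18*x^2 + 108*x - 216

The characteristic polynomial is χ_A(x) = (x - 6)^3, so the eigenvalues are known. The minimal polynomial is
  m_A(x) = Π_λ (x − λ)^{k_λ}
where k_λ is the size of the *largest* Jordan block for λ (equivalently, the smallest k with (A − λI)^k v = 0 for every generalised eigenvector v of λ).

  λ = 6: largest Jordan block has size 3, contributing (x − 6)^3

So m_A(x) = (x - 6)^3 = x^3 - 18*x^2 + 108*x - 216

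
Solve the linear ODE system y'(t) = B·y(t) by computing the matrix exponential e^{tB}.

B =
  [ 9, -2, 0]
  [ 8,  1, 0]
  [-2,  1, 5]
e^{tB} =
  [4*t*exp(5*t) + exp(5*t), -2*t*exp(5*t), 0]
  [8*t*exp(5*t), -4*t*exp(5*t) + exp(5*t), 0]
  [-2*t*exp(5*t), t*exp(5*t), exp(5*t)]

Strategy: write B = P · J · P⁻¹ where J is a Jordan canonical form, so e^{tB} = P · e^{tJ} · P⁻¹, and e^{tJ} can be computed block-by-block.

B has Jordan form
J =
  [5, 1, 0]
  [0, 5, 0]
  [0, 0, 5]
(up to reordering of blocks).

Per-block formulas:
  For a 1×1 block at λ = 5: exp(t · [5]) = [e^(5t)].
  For a 2×2 Jordan block J_2(5): exp(t · J_2(5)) = e^(5t)·(I + t·N), where N is the 2×2 nilpotent shift.

After assembling e^{tJ} and conjugating by P, we get:

e^{tB} =
  [4*t*exp(5*t) + exp(5*t), -2*t*exp(5*t), 0]
  [8*t*exp(5*t), -4*t*exp(5*t) + exp(5*t), 0]
  [-2*t*exp(5*t), t*exp(5*t), exp(5*t)]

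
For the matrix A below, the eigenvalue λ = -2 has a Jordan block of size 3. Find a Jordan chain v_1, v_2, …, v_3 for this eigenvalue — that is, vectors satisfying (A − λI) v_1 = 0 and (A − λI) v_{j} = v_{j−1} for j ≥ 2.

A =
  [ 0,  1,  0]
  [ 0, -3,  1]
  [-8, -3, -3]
A Jordan chain for λ = -2 of length 3:
v_1 = (4, -8, -8)ᵀ
v_2 = (2, 0, -8)ᵀ
v_3 = (1, 0, 0)ᵀ

Let N = A − (-2)·I. We want v_3 with N^3 v_3 = 0 but N^2 v_3 ≠ 0; then v_{j-1} := N · v_j for j = 3, …, 2.

Pick v_3 = (1, 0, 0)ᵀ.
Then v_2 = N · v_3 = (2, 0, -8)ᵀ.
Then v_1 = N · v_2 = (4, -8, -8)ᵀ.

Sanity check: (A − (-2)·I) v_1 = (0, 0, 0)ᵀ = 0. ✓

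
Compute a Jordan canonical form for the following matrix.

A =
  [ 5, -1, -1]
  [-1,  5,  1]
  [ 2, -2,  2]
J_2(4) ⊕ J_1(4)

The characteristic polynomial is
  det(x·I − A) = x^3 - 12*x^2 + 48*x - 64 = (x - 4)^3

Eigenvalues and multiplicities (the geometric multiplicity of λ is n − rank(A − λI), which equals the number of Jordan blocks for λ):
  λ = 4: algebraic multiplicity = 3, geometric multiplicity = 2

Determining the block sizes for each eigenvalue:
  λ = 4: 2 blocks summing to 3 forces exactly one block of size 2 and the rest size 1 → block sizes [2, 1]

Assembling the blocks gives a Jordan form
J =
  [4, 1, 0]
  [0, 4, 0]
  [0, 0, 4]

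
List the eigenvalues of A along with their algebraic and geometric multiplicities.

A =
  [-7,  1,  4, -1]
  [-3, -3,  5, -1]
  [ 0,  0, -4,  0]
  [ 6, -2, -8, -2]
λ = -4: alg = 4, geom = 2

Step 1 — factor the characteristic polynomial to read off the algebraic multiplicities:
  χ_A(x) = (x + 4)^4

Step 2 — compute geometric multiplicities via the rank-nullity identity g(λ) = n − rank(A − λI):
  rank(A − (-4)·I) = 2, so dim ker(A − (-4)·I) = n − 2 = 2

Summary:
  λ = -4: algebraic multiplicity = 4, geometric multiplicity = 2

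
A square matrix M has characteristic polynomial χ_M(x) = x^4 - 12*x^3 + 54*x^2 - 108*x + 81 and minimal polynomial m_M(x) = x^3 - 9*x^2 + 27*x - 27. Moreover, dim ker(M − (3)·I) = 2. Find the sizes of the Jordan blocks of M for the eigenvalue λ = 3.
Block sizes for λ = 3: [3, 1]

Step 1 — from the characteristic polynomial, algebraic multiplicity of λ = 3 is 4. From dim ker(M − (3)·I) = 2, there are exactly 2 Jordan blocks for λ = 3.
Step 2 — from the minimal polynomial, the factor (x − 3)^3 tells us the largest block for λ = 3 has size 3.
Step 3 — with total size 4, 2 blocks, and largest block 3, the block sizes (in nonincreasing order) are [3, 1].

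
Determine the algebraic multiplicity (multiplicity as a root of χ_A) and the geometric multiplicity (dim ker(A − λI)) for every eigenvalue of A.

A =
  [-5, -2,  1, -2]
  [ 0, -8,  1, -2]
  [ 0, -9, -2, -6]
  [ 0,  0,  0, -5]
λ = -5: alg = 4, geom = 2

Step 1 — factor the characteristic polynomial to read off the algebraic multiplicities:
  χ_A(x) = (x + 5)^4

Step 2 — compute geometric multiplicities via the rank-nullity identity g(λ) = n − rank(A − λI):
  rank(A − (-5)·I) = 2, so dim ker(A − (-5)·I) = n − 2 = 2

Summary:
  λ = -5: algebraic multiplicity = 4, geometric multiplicity = 2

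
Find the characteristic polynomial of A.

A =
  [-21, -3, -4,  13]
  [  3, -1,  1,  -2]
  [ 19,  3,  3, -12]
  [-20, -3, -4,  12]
x^4 + 7*x^3 + 15*x^2 + 13*x + 4

Expanding det(x·I − A) (e.g. by cofactor expansion or by noting that A is similar to its Jordan form J, which has the same characteristic polynomial as A) gives
  χ_A(x) = x^4 + 7*x^3 + 15*x^2 + 13*x + 4
which factors as (x + 1)^3*(x + 4). The eigenvalues (with algebraic multiplicities) are λ = -4 with multiplicity 1, λ = -1 with multiplicity 3.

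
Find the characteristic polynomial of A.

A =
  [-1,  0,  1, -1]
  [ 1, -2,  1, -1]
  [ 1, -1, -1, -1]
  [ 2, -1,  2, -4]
x^4 + 8*x^3 + 24*x^2 + 32*x + 16

Expanding det(x·I − A) (e.g. by cofactor expansion or by noting that A is similar to its Jordan form J, which has the same characteristic polynomial as A) gives
  χ_A(x) = x^4 + 8*x^3 + 24*x^2 + 32*x + 16
which factors as (x + 2)^4. The eigenvalues (with algebraic multiplicities) are λ = -2 with multiplicity 4.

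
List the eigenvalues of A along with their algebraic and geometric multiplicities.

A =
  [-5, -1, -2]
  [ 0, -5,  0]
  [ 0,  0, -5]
λ = -5: alg = 3, geom = 2

Step 1 — factor the characteristic polynomial to read off the algebraic multiplicities:
  χ_A(x) = (x + 5)^3

Step 2 — compute geometric multiplicities via the rank-nullity identity g(λ) = n − rank(A − λI):
  rank(A − (-5)·I) = 1, so dim ker(A − (-5)·I) = n − 1 = 2

Summary:
  λ = -5: algebraic multiplicity = 3, geometric multiplicity = 2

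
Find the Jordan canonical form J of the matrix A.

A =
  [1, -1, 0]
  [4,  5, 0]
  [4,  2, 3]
J_2(3) ⊕ J_1(3)

The characteristic polynomial is
  det(x·I − A) = x^3 - 9*x^2 + 27*x - 27 = (x - 3)^3

Eigenvalues and multiplicities (the geometric multiplicity of λ is n − rank(A − λI), which equals the number of Jordan blocks for λ):
  λ = 3: algebraic multiplicity = 3, geometric multiplicity = 2

Determining the block sizes for each eigenvalue:
  λ = 3: 2 blocks summing to 3 forces exactly one block of size 2 and the rest size 1 → block sizes [2, 1]

Assembling the blocks gives a Jordan form
J =
  [3, 1, 0]
  [0, 3, 0]
  [0, 0, 3]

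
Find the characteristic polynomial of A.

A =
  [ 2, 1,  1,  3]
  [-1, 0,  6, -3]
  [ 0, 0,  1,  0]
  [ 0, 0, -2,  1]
x^4 - 4*x^3 + 6*x^2 - 4*x + 1

Expanding det(x·I − A) (e.g. by cofactor expansion or by noting that A is similar to its Jordan form J, which has the same characteristic polynomial as A) gives
  χ_A(x) = x^4 - 4*x^3 + 6*x^2 - 4*x + 1
which factors as (x - 1)^4. The eigenvalues (with algebraic multiplicities) are λ = 1 with multiplicity 4.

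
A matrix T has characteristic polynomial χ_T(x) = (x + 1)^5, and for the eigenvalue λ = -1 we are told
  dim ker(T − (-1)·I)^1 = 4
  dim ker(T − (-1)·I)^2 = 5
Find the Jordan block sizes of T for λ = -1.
Block sizes for λ = -1: [2, 1, 1, 1]

From the dimensions of kernels of powers, the number of Jordan blocks of size at least j is d_j − d_{j−1} where d_j = dim ker(N^j) (with d_0 = 0). Computing the differences gives [4, 1].
The number of blocks of size exactly k is (#blocks of size ≥ k) − (#blocks of size ≥ k + 1), so the partition is: 3 block(s) of size 1, 1 block(s) of size 2.
In nonincreasing order the block sizes are [2, 1, 1, 1].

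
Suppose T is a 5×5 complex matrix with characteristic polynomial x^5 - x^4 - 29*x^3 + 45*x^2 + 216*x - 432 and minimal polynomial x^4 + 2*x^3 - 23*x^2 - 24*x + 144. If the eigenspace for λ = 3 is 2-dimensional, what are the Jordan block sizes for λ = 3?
Block sizes for λ = 3: [2, 1]

Step 1 — from the characteristic polynomial, algebraic multiplicity of λ = 3 is 3. From dim ker(T − (3)·I) = 2, there are exactly 2 Jordan blocks for λ = 3.
Step 2 — from the minimal polynomial, the factor (x − 3)^2 tells us the largest block for λ = 3 has size 2.
Step 3 — with total size 3, 2 blocks, and largest block 2, the block sizes (in nonincreasing order) are [2, 1].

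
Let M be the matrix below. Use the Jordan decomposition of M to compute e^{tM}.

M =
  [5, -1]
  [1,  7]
e^{tM} =
  [-t*exp(6*t) + exp(6*t), -t*exp(6*t)]
  [t*exp(6*t), t*exp(6*t) + exp(6*t)]

Strategy: write M = P · J · P⁻¹ where J is a Jordan canonical form, so e^{tM} = P · e^{tJ} · P⁻¹, and e^{tJ} can be computed block-by-block.

M has Jordan form
J =
  [6, 1]
  [0, 6]
(up to reordering of blocks).

Per-block formulas:
  For a 2×2 Jordan block J_2(6): exp(t · J_2(6)) = e^(6t)·(I + t·N), where N is the 2×2 nilpotent shift.

After assembling e^{tJ} and conjugating by P, we get:

e^{tM} =
  [-t*exp(6*t) + exp(6*t), -t*exp(6*t)]
  [t*exp(6*t), t*exp(6*t) + exp(6*t)]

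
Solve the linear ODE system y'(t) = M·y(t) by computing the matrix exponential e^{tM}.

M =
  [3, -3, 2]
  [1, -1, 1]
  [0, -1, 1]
e^{tM} =
  [t^2*exp(t)/2 + 2*t*exp(t) + exp(t), -t^2*exp(t) - 3*t*exp(t), t^2*exp(t)/2 + 2*t*exp(t)]
  [t*exp(t), -2*t*exp(t) + exp(t), t*exp(t)]
  [-t^2*exp(t)/2, t^2*exp(t) - t*exp(t), -t^2*exp(t)/2 + exp(t)]

Strategy: write M = P · J · P⁻¹ where J is a Jordan canonical form, so e^{tM} = P · e^{tJ} · P⁻¹, and e^{tJ} can be computed block-by-block.

M has Jordan form
J =
  [1, 1, 0]
  [0, 1, 1]
  [0, 0, 1]
(up to reordering of blocks).

Per-block formulas:
  For a 3×3 Jordan block J_3(1): exp(t · J_3(1)) = e^(1t)·(I + t·N + (t^2/2)·N^2), where N is the 3×3 nilpotent shift.

After assembling e^{tJ} and conjugating by P, we get:

e^{tM} =
  [t^2*exp(t)/2 + 2*t*exp(t) + exp(t), -t^2*exp(t) - 3*t*exp(t), t^2*exp(t)/2 + 2*t*exp(t)]
  [t*exp(t), -2*t*exp(t) + exp(t), t*exp(t)]
  [-t^2*exp(t)/2, t^2*exp(t) - t*exp(t), -t^2*exp(t)/2 + exp(t)]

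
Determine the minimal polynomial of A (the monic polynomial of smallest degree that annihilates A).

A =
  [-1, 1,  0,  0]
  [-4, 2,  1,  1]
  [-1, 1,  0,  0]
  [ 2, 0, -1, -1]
x^3

The characteristic polynomial is χ_A(x) = x^4, so the eigenvalues are known. The minimal polynomial is
  m_A(x) = Π_λ (x − λ)^{k_λ}
where k_λ is the size of the *largest* Jordan block for λ (equivalently, the smallest k with (A − λI)^k v = 0 for every generalised eigenvector v of λ).

  λ = 0: largest Jordan block has size 3, contributing (x − 0)^3

So m_A(x) = x^3 = x^3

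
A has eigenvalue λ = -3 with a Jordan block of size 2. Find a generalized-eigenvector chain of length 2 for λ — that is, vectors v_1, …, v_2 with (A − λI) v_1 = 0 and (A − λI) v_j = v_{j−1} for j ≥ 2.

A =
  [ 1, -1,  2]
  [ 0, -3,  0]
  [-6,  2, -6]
A Jordan chain for λ = -3 of length 2:
v_1 = (-1, 0, 2)ᵀ
v_2 = (0, 1, 0)ᵀ

Let N = A − (-3)·I. We want v_2 with N^2 v_2 = 0 but N^1 v_2 ≠ 0; then v_{j-1} := N · v_j for j = 2, …, 2.

Pick v_2 = (0, 1, 0)ᵀ.
Then v_1 = N · v_2 = (-1, 0, 2)ᵀ.

Sanity check: (A − (-3)·I) v_1 = (0, 0, 0)ᵀ = 0. ✓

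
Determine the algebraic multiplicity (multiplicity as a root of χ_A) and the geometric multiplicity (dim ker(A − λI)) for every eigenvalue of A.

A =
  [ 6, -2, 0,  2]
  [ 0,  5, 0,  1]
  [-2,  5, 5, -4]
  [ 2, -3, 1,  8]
λ = 6: alg = 4, geom = 2

Step 1 — factor the characteristic polynomial to read off the algebraic multiplicities:
  χ_A(x) = (x - 6)^4

Step 2 — compute geometric multiplicities via the rank-nullity identity g(λ) = n − rank(A − λI):
  rank(A − (6)·I) = 2, so dim ker(A − (6)·I) = n − 2 = 2

Summary:
  λ = 6: algebraic multiplicity = 4, geometric multiplicity = 2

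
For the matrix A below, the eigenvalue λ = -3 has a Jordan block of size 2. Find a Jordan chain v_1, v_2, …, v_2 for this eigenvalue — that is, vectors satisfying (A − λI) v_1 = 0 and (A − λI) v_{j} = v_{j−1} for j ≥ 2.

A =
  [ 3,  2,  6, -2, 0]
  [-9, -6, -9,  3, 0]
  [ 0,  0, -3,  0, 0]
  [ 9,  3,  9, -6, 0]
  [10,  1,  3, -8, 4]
A Jordan chain for λ = -3 of length 2:
v_1 = (2, -3, 0, 3, 1)ᵀ
v_2 = (0, 1, 0, 0, 0)ᵀ

Let N = A − (-3)·I. We want v_2 with N^2 v_2 = 0 but N^1 v_2 ≠ 0; then v_{j-1} := N · v_j for j = 2, …, 2.

Pick v_2 = (0, 1, 0, 0, 0)ᵀ.
Then v_1 = N · v_2 = (2, -3, 0, 3, 1)ᵀ.

Sanity check: (A − (-3)·I) v_1 = (0, 0, 0, 0, 0)ᵀ = 0. ✓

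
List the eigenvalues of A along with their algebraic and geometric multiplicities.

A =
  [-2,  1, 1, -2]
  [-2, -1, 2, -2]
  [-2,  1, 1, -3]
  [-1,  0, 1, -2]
λ = -1: alg = 4, geom = 2

Step 1 — factor the characteristic polynomial to read off the algebraic multiplicities:
  χ_A(x) = (x + 1)^4

Step 2 — compute geometric multiplicities via the rank-nullity identity g(λ) = n − rank(A − λI):
  rank(A − (-1)·I) = 2, so dim ker(A − (-1)·I) = n − 2 = 2

Summary:
  λ = -1: algebraic multiplicity = 4, geometric multiplicity = 2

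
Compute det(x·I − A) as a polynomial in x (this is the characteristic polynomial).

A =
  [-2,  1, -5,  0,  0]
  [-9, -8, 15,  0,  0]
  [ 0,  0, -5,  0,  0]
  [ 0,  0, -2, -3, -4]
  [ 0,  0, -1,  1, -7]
x^5 + 25*x^4 + 250*x^3 + 1250*x^2 + 3125*x + 3125

Expanding det(x·I − A) (e.g. by cofactor expansion or by noting that A is similar to its Jordan form J, which has the same characteristic polynomial as A) gives
  χ_A(x) = x^5 + 25*x^4 + 250*x^3 + 1250*x^2 + 3125*x + 3125
which factors as (x + 5)^5. The eigenvalues (with algebraic multiplicities) are λ = -5 with multiplicity 5.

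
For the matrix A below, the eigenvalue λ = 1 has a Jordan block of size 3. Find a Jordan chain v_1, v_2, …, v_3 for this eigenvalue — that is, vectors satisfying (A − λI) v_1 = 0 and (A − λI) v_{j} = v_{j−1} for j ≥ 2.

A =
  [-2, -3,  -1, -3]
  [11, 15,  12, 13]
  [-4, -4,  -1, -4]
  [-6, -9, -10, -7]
A Jordan chain for λ = 1 of length 3:
v_1 = (-6, -12, 0, 18)ᵀ
v_2 = (-9, 36, -12, -21)ᵀ
v_3 = (2, 1, 0, 0)ᵀ

Let N = A − (1)·I. We want v_3 with N^3 v_3 = 0 but N^2 v_3 ≠ 0; then v_{j-1} := N · v_j for j = 3, …, 2.

Pick v_3 = (2, 1, 0, 0)ᵀ.
Then v_2 = N · v_3 = (-9, 36, -12, -21)ᵀ.
Then v_1 = N · v_2 = (-6, -12, 0, 18)ᵀ.

Sanity check: (A − (1)·I) v_1 = (0, 0, 0, 0)ᵀ = 0. ✓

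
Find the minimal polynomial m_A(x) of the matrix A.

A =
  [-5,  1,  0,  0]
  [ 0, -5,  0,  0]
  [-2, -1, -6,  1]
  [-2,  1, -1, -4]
x^2 + 10*x + 25

The characteristic polynomial is χ_A(x) = (x + 5)^4, so the eigenvalues are known. The minimal polynomial is
  m_A(x) = Π_λ (x − λ)^{k_λ}
where k_λ is the size of the *largest* Jordan block for λ (equivalently, the smallest k with (A − λI)^k v = 0 for every generalised eigenvector v of λ).

  λ = -5: largest Jordan block has size 2, contributing (x + 5)^2

So m_A(x) = (x + 5)^2 = x^2 + 10*x + 25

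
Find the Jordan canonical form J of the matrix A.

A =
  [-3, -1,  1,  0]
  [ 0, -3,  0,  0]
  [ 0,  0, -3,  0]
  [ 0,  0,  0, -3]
J_2(-3) ⊕ J_1(-3) ⊕ J_1(-3)

The characteristic polynomial is
  det(x·I − A) = x^4 + 12*x^3 + 54*x^2 + 108*x + 81 = (x + 3)^4

Eigenvalues and multiplicities (the geometric multiplicity of λ is n − rank(A − λI), which equals the number of Jordan blocks for λ):
  λ = -3: algebraic multiplicity = 4, geometric multiplicity = 3

Determining the block sizes for each eigenvalue:
  λ = -3: 3 blocks summing to 4 forces exactly one block of size 2 and the rest size 1 → block sizes [2, 1, 1]

Assembling the blocks gives a Jordan form
J =
  [-3,  1,  0,  0]
  [ 0, -3,  0,  0]
  [ 0,  0, -3,  0]
  [ 0,  0,  0, -3]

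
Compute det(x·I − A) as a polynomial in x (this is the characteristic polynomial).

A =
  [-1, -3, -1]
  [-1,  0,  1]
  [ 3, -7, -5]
x^3 + 6*x^2 + 12*x + 8

Expanding det(x·I − A) (e.g. by cofactor expansion or by noting that A is similar to its Jordan form J, which has the same characteristic polynomial as A) gives
  χ_A(x) = x^3 + 6*x^2 + 12*x + 8
which factors as (x + 2)^3. The eigenvalues (with algebraic multiplicities) are λ = -2 with multiplicity 3.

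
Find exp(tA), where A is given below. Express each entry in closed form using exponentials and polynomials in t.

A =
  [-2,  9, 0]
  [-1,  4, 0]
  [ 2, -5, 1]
e^{tA} =
  [-3*t*exp(t) + exp(t), 9*t*exp(t), 0]
  [-t*exp(t), 3*t*exp(t) + exp(t), 0]
  [-t^2*exp(t)/2 + 2*t*exp(t), 3*t^2*exp(t)/2 - 5*t*exp(t), exp(t)]

Strategy: write A = P · J · P⁻¹ where J is a Jordan canonical form, so e^{tA} = P · e^{tJ} · P⁻¹, and e^{tJ} can be computed block-by-block.

A has Jordan form
J =
  [1, 1, 0]
  [0, 1, 1]
  [0, 0, 1]
(up to reordering of blocks).

Per-block formulas:
  For a 3×3 Jordan block J_3(1): exp(t · J_3(1)) = e^(1t)·(I + t·N + (t^2/2)·N^2), where N is the 3×3 nilpotent shift.

After assembling e^{tJ} and conjugating by P, we get:

e^{tA} =
  [-3*t*exp(t) + exp(t), 9*t*exp(t), 0]
  [-t*exp(t), 3*t*exp(t) + exp(t), 0]
  [-t^2*exp(t)/2 + 2*t*exp(t), 3*t^2*exp(t)/2 - 5*t*exp(t), exp(t)]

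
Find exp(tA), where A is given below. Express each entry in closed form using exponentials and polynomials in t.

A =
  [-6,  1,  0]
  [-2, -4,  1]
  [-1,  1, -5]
e^{tA} =
  [-t^2*exp(-5*t)/2 - t*exp(-5*t) + exp(-5*t), t*exp(-5*t), t^2*exp(-5*t)/2]
  [-t^2*exp(-5*t)/2 - 2*t*exp(-5*t), t*exp(-5*t) + exp(-5*t), t^2*exp(-5*t)/2 + t*exp(-5*t)]
  [-t^2*exp(-5*t)/2 - t*exp(-5*t), t*exp(-5*t), t^2*exp(-5*t)/2 + exp(-5*t)]

Strategy: write A = P · J · P⁻¹ where J is a Jordan canonical form, so e^{tA} = P · e^{tJ} · P⁻¹, and e^{tJ} can be computed block-by-block.

A has Jordan form
J =
  [-5,  1,  0]
  [ 0, -5,  1]
  [ 0,  0, -5]
(up to reordering of blocks).

Per-block formulas:
  For a 3×3 Jordan block J_3(-5): exp(t · J_3(-5)) = e^(-5t)·(I + t·N + (t^2/2)·N^2), where N is the 3×3 nilpotent shift.

After assembling e^{tJ} and conjugating by P, we get:

e^{tA} =
  [-t^2*exp(-5*t)/2 - t*exp(-5*t) + exp(-5*t), t*exp(-5*t), t^2*exp(-5*t)/2]
  [-t^2*exp(-5*t)/2 - 2*t*exp(-5*t), t*exp(-5*t) + exp(-5*t), t^2*exp(-5*t)/2 + t*exp(-5*t)]
  [-t^2*exp(-5*t)/2 - t*exp(-5*t), t*exp(-5*t), t^2*exp(-5*t)/2 + exp(-5*t)]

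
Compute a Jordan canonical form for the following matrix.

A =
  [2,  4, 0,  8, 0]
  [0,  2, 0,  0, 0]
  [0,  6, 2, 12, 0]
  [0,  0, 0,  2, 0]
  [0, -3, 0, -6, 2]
J_2(2) ⊕ J_1(2) ⊕ J_1(2) ⊕ J_1(2)

The characteristic polynomial is
  det(x·I − A) = x^5 - 10*x^4 + 40*x^3 - 80*x^2 + 80*x - 32 = (x - 2)^5

Eigenvalues and multiplicities (the geometric multiplicity of λ is n − rank(A − λI), which equals the number of Jordan blocks for λ):
  λ = 2: algebraic multiplicity = 5, geometric multiplicity = 4

Determining the block sizes for each eigenvalue:
  λ = 2: 4 blocks summing to 5 forces exactly one block of size 2 and the rest size 1 → block sizes [2, 1, 1, 1]

Assembling the blocks gives a Jordan form
J =
  [2, 1, 0, 0, 0]
  [0, 2, 0, 0, 0]
  [0, 0, 2, 0, 0]
  [0, 0, 0, 2, 0]
  [0, 0, 0, 0, 2]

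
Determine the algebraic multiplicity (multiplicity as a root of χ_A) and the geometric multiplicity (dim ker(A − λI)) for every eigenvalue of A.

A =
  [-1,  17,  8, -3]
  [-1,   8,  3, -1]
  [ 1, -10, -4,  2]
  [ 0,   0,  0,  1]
λ = 1: alg = 4, geom = 2

Step 1 — factor the characteristic polynomial to read off the algebraic multiplicities:
  χ_A(x) = (x - 1)^4

Step 2 — compute geometric multiplicities via the rank-nullity identity g(λ) = n − rank(A − λI):
  rank(A − (1)·I) = 2, so dim ker(A − (1)·I) = n − 2 = 2

Summary:
  λ = 1: algebraic multiplicity = 4, geometric multiplicity = 2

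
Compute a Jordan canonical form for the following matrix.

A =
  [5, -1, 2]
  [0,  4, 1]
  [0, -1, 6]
J_3(5)

The characteristic polynomial is
  det(x·I − A) = x^3 - 15*x^2 + 75*x - 125 = (x - 5)^3

Eigenvalues and multiplicities (the geometric multiplicity of λ is n − rank(A − λI), which equals the number of Jordan blocks for λ):
  λ = 5: algebraic multiplicity = 3, geometric multiplicity = 1

Determining the block sizes for each eigenvalue:
  λ = 5: one block (gm = 1), so the single block has size am = 3 → block sizes [3]

Assembling the blocks gives a Jordan form
J =
  [5, 1, 0]
  [0, 5, 1]
  [0, 0, 5]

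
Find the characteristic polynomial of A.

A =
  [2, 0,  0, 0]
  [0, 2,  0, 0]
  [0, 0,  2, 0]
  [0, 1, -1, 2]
x^4 - 8*x^3 + 24*x^2 - 32*x + 16

Expanding det(x·I − A) (e.g. by cofactor expansion or by noting that A is similar to its Jordan form J, which has the same characteristic polynomial as A) gives
  χ_A(x) = x^4 - 8*x^3 + 24*x^2 - 32*x + 16
which factors as (x - 2)^4. The eigenvalues (with algebraic multiplicities) are λ = 2 with multiplicity 4.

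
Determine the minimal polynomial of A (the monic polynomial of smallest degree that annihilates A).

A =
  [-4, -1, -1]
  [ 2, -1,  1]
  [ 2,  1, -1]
x^2 + 4*x + 4

The characteristic polynomial is χ_A(x) = (x + 2)^3, so the eigenvalues are known. The minimal polynomial is
  m_A(x) = Π_λ (x − λ)^{k_λ}
where k_λ is the size of the *largest* Jordan block for λ (equivalently, the smallest k with (A − λI)^k v = 0 for every generalised eigenvector v of λ).

  λ = -2: largest Jordan block has size 2, contributing (x + 2)^2

So m_A(x) = (x + 2)^2 = x^2 + 4*x + 4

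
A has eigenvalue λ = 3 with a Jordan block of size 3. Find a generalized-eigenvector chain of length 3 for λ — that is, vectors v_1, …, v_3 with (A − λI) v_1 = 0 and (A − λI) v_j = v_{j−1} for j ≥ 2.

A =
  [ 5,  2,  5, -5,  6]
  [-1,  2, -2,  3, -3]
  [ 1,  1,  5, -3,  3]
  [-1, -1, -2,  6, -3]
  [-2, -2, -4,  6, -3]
A Jordan chain for λ = 3 of length 3:
v_1 = (2, -1, 1, -1, -2)ᵀ
v_2 = (5, -2, 2, -2, -4)ᵀ
v_3 = (0, 0, 1, 0, 0)ᵀ

Let N = A − (3)·I. We want v_3 with N^3 v_3 = 0 but N^2 v_3 ≠ 0; then v_{j-1} := N · v_j for j = 3, …, 2.

Pick v_3 = (0, 0, 1, 0, 0)ᵀ.
Then v_2 = N · v_3 = (5, -2, 2, -2, -4)ᵀ.
Then v_1 = N · v_2 = (2, -1, 1, -1, -2)ᵀ.

Sanity check: (A − (3)·I) v_1 = (0, 0, 0, 0, 0)ᵀ = 0. ✓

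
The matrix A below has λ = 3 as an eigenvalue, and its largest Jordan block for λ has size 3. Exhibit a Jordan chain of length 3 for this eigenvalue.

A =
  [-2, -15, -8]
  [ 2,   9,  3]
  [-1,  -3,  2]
A Jordan chain for λ = 3 of length 3:
v_1 = (3, -1, 0)ᵀ
v_2 = (-5, 2, -1)ᵀ
v_3 = (1, 0, 0)ᵀ

Let N = A − (3)·I. We want v_3 with N^3 v_3 = 0 but N^2 v_3 ≠ 0; then v_{j-1} := N · v_j for j = 3, …, 2.

Pick v_3 = (1, 0, 0)ᵀ.
Then v_2 = N · v_3 = (-5, 2, -1)ᵀ.
Then v_1 = N · v_2 = (3, -1, 0)ᵀ.

Sanity check: (A − (3)·I) v_1 = (0, 0, 0)ᵀ = 0. ✓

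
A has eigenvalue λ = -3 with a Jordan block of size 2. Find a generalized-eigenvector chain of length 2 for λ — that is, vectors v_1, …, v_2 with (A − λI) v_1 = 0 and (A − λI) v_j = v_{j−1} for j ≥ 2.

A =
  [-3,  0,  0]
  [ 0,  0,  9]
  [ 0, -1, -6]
A Jordan chain for λ = -3 of length 2:
v_1 = (0, 3, -1)ᵀ
v_2 = (0, 1, 0)ᵀ

Let N = A − (-3)·I. We want v_2 with N^2 v_2 = 0 but N^1 v_2 ≠ 0; then v_{j-1} := N · v_j for j = 2, …, 2.

Pick v_2 = (0, 1, 0)ᵀ.
Then v_1 = N · v_2 = (0, 3, -1)ᵀ.

Sanity check: (A − (-3)·I) v_1 = (0, 0, 0)ᵀ = 0. ✓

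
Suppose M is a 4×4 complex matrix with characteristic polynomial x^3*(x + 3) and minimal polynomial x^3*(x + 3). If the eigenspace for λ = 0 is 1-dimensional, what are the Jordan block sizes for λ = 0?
Block sizes for λ = 0: [3]

Step 1 — from the characteristic polynomial, algebraic multiplicity of λ = 0 is 3. From dim ker(M − (0)·I) = 1, there are exactly 1 Jordan blocks for λ = 0.
Step 2 — from the minimal polynomial, the factor (x − 0)^3 tells us the largest block for λ = 0 has size 3.
Step 3 — with total size 3, 1 blocks, and largest block 3, the block sizes (in nonincreasing order) are [3].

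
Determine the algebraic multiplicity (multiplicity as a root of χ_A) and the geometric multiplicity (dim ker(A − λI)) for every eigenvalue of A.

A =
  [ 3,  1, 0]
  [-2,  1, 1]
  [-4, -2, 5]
λ = 3: alg = 3, geom = 1

Step 1 — factor the characteristic polynomial to read off the algebraic multiplicities:
  χ_A(x) = (x - 3)^3

Step 2 — compute geometric multiplicities via the rank-nullity identity g(λ) = n − rank(A − λI):
  rank(A − (3)·I) = 2, so dim ker(A − (3)·I) = n − 2 = 1

Summary:
  λ = 3: algebraic multiplicity = 3, geometric multiplicity = 1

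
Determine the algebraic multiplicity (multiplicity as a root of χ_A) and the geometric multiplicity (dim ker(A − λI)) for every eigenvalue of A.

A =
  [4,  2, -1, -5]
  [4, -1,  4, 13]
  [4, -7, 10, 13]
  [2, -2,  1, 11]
λ = 6: alg = 4, geom = 2

Step 1 — factor the characteristic polynomial to read off the algebraic multiplicities:
  χ_A(x) = (x - 6)^4

Step 2 — compute geometric multiplicities via the rank-nullity identity g(λ) = n − rank(A − λI):
  rank(A − (6)·I) = 2, so dim ker(A − (6)·I) = n − 2 = 2

Summary:
  λ = 6: algebraic multiplicity = 4, geometric multiplicity = 2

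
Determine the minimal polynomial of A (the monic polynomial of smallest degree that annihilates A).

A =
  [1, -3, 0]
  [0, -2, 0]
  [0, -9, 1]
x^2 + x - 2

The characteristic polynomial is χ_A(x) = (x - 1)^2*(x + 2), so the eigenvalues are known. The minimal polynomial is
  m_A(x) = Π_λ (x − λ)^{k_λ}
where k_λ is the size of the *largest* Jordan block for λ (equivalently, the smallest k with (A − λI)^k v = 0 for every generalised eigenvector v of λ).

  λ = -2: largest Jordan block has size 1, contributing (x + 2)
  λ = 1: largest Jordan block has size 1, contributing (x − 1)

So m_A(x) = (x - 1)*(x + 2) = x^2 + x - 2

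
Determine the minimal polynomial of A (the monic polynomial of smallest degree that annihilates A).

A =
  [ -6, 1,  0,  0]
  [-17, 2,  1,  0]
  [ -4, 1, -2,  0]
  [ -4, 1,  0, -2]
x^3 + 6*x^2 + 12*x + 8

The characteristic polynomial is χ_A(x) = (x + 2)^4, so the eigenvalues are known. The minimal polynomial is
  m_A(x) = Π_λ (x − λ)^{k_λ}
where k_λ is the size of the *largest* Jordan block for λ (equivalently, the smallest k with (A − λI)^k v = 0 for every generalised eigenvector v of λ).

  λ = -2: largest Jordan block has size 3, contributing (x + 2)^3

So m_A(x) = (x + 2)^3 = x^3 + 6*x^2 + 12*x + 8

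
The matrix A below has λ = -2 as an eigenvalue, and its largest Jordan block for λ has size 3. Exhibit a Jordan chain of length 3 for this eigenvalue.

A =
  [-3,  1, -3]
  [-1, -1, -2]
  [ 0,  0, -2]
A Jordan chain for λ = -2 of length 3:
v_1 = (1, 1, 0)ᵀ
v_2 = (-3, -2, 0)ᵀ
v_3 = (0, 0, 1)ᵀ

Let N = A − (-2)·I. We want v_3 with N^3 v_3 = 0 but N^2 v_3 ≠ 0; then v_{j-1} := N · v_j for j = 3, …, 2.

Pick v_3 = (0, 0, 1)ᵀ.
Then v_2 = N · v_3 = (-3, -2, 0)ᵀ.
Then v_1 = N · v_2 = (1, 1, 0)ᵀ.

Sanity check: (A − (-2)·I) v_1 = (0, 0, 0)ᵀ = 0. ✓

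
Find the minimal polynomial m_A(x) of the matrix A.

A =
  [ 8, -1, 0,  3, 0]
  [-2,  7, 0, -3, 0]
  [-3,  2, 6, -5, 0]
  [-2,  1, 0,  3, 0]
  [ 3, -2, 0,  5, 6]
x^2 - 12*x + 36

The characteristic polynomial is χ_A(x) = (x - 6)^5, so the eigenvalues are known. The minimal polynomial is
  m_A(x) = Π_λ (x − λ)^{k_λ}
where k_λ is the size of the *largest* Jordan block for λ (equivalently, the smallest k with (A − λI)^k v = 0 for every generalised eigenvector v of λ).

  λ = 6: largest Jordan block has size 2, contributing (x − 6)^2

So m_A(x) = (x - 6)^2 = x^2 - 12*x + 36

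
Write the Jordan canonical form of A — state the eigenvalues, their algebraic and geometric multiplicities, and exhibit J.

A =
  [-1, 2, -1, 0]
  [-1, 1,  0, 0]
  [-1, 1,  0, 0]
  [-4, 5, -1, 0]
J_3(0) ⊕ J_1(0)

The characteristic polynomial is
  det(x·I − A) = x^4

Eigenvalues and multiplicities (the geometric multiplicity of λ is n − rank(A − λI), which equals the number of Jordan blocks for λ):
  λ = 0: algebraic multiplicity = 4, geometric multiplicity = 2

Determining the block sizes for each eigenvalue:
  λ = 0: with am = 4 and gm = 2, the partition is not yet determined (e.g. several partitions of 4 into 2 parts exist). Let N = A − (0)·I. Computing rank(N^1) = 2, rank(N^2) = 1, rank(N^3) = 0; the number of blocks of size ≥ j is rank(N^{j−1}) − rank(N^j), giving [2, 1, 1]. So we have 1 block(s) of size 3, 1 block(s) of size 1 → block sizes [3, 1]

Assembling the blocks gives a Jordan form
J =
  [0, 1, 0, 0]
  [0, 0, 1, 0]
  [0, 0, 0, 0]
  [0, 0, 0, 0]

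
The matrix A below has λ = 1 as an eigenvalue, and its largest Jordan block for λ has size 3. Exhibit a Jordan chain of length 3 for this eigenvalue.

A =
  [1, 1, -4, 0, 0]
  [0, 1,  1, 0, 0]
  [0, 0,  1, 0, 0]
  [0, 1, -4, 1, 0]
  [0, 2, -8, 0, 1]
A Jordan chain for λ = 1 of length 3:
v_1 = (1, 0, 0, 1, 2)ᵀ
v_2 = (-4, 1, 0, -4, -8)ᵀ
v_3 = (0, 0, 1, 0, 0)ᵀ

Let N = A − (1)·I. We want v_3 with N^3 v_3 = 0 but N^2 v_3 ≠ 0; then v_{j-1} := N · v_j for j = 3, …, 2.

Pick v_3 = (0, 0, 1, 0, 0)ᵀ.
Then v_2 = N · v_3 = (-4, 1, 0, -4, -8)ᵀ.
Then v_1 = N · v_2 = (1, 0, 0, 1, 2)ᵀ.

Sanity check: (A − (1)·I) v_1 = (0, 0, 0, 0, 0)ᵀ = 0. ✓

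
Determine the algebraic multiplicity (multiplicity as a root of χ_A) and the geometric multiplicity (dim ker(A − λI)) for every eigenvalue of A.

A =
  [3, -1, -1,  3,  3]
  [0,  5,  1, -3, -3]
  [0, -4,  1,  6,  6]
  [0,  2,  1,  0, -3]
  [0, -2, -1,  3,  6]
λ = 3: alg = 5, geom = 3

Step 1 — factor the characteristic polynomial to read off the algebraic multiplicities:
  χ_A(x) = (x - 3)^5

Step 2 — compute geometric multiplicities via the rank-nullity identity g(λ) = n − rank(A − λI):
  rank(A − (3)·I) = 2, so dim ker(A − (3)·I) = n − 2 = 3

Summary:
  λ = 3: algebraic multiplicity = 5, geometric multiplicity = 3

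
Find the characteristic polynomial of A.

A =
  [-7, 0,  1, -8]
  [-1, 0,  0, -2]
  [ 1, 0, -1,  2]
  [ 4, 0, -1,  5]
x^4 + 3*x^3

Expanding det(x·I − A) (e.g. by cofactor expansion or by noting that A is similar to its Jordan form J, which has the same characteristic polynomial as A) gives
  χ_A(x) = x^4 + 3*x^3
which factors as x^3*(x + 3). The eigenvalues (with algebraic multiplicities) are λ = -3 with multiplicity 1, λ = 0 with multiplicity 3.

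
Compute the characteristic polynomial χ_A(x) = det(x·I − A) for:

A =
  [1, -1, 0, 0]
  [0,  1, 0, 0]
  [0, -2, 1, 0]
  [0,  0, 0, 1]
x^4 - 4*x^3 + 6*x^2 - 4*x + 1

Expanding det(x·I − A) (e.g. by cofactor expansion or by noting that A is similar to its Jordan form J, which has the same characteristic polynomial as A) gives
  χ_A(x) = x^4 - 4*x^3 + 6*x^2 - 4*x + 1
which factors as (x - 1)^4. The eigenvalues (with algebraic multiplicities) are λ = 1 with multiplicity 4.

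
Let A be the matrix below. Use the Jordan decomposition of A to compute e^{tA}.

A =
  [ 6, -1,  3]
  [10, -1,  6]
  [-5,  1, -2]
e^{tA} =
  [5*t*exp(t) + exp(t), -t*exp(t), 3*t*exp(t)]
  [10*t*exp(t), -2*t*exp(t) + exp(t), 6*t*exp(t)]
  [-5*t*exp(t), t*exp(t), -3*t*exp(t) + exp(t)]

Strategy: write A = P · J · P⁻¹ where J is a Jordan canonical form, so e^{tA} = P · e^{tJ} · P⁻¹, and e^{tJ} can be computed block-by-block.

A has Jordan form
J =
  [1, 1, 0]
  [0, 1, 0]
  [0, 0, 1]
(up to reordering of blocks).

Per-block formulas:
  For a 1×1 block at λ = 1: exp(t · [1]) = [e^(1t)].
  For a 2×2 Jordan block J_2(1): exp(t · J_2(1)) = e^(1t)·(I + t·N), where N is the 2×2 nilpotent shift.

After assembling e^{tJ} and conjugating by P, we get:

e^{tA} =
  [5*t*exp(t) + exp(t), -t*exp(t), 3*t*exp(t)]
  [10*t*exp(t), -2*t*exp(t) + exp(t), 6*t*exp(t)]
  [-5*t*exp(t), t*exp(t), -3*t*exp(t) + exp(t)]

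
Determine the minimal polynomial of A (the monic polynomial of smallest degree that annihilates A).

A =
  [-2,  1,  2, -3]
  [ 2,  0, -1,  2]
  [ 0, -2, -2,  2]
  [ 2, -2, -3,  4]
x^2

The characteristic polynomial is χ_A(x) = x^4, so the eigenvalues are known. The minimal polynomial is
  m_A(x) = Π_λ (x − λ)^{k_λ}
where k_λ is the size of the *largest* Jordan block for λ (equivalently, the smallest k with (A − λI)^k v = 0 for every generalised eigenvector v of λ).

  λ = 0: largest Jordan block has size 2, contributing (x − 0)^2

So m_A(x) = x^2 = x^2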